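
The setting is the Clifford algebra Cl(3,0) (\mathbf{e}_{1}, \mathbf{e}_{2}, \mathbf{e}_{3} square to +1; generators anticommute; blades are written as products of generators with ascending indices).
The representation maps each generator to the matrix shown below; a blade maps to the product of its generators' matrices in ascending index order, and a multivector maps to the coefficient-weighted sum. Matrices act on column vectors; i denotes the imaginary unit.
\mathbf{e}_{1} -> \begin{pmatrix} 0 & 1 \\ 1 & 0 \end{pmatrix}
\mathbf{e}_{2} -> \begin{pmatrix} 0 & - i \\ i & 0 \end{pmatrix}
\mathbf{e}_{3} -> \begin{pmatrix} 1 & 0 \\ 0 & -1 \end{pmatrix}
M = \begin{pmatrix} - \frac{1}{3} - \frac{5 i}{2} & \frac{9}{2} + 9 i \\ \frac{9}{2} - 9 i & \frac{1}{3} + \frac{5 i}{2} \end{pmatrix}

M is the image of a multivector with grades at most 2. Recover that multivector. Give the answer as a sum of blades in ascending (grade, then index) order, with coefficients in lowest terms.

Method: 1, rho(e_{1}), rho(e_{2}), rho(e_{3}) form a trace-orthogonal basis of the 2x2 complex matrices (tr(X Y) = 2 if X = Y, else 0), so M = m0*1 + m1*rho(e_{1}) + m2*rho(e_{2}) + m3*rho(e_{3}) with m0 = tr(M)/2 = 0, m1 = tr(M rho(e_{1}))/2 = \frac{9}{2}, m2 = tr(M rho(e_{2}))/2 = -9, m3 = tr(M rho(e_{3}))/2 = - \frac{1}{3} - \frac{5 i}{2}.
Multiplying table entries, the bivector images are rho(e_{1} e_{2}) = i*rho(e_{3}), rho(e_{1} e_{3}) = -i*rho(e_{2}), rho(e_{2} e_{3}) = i*rho(e_{1}); with real blade coefficients the real parts of m0..m3 are the coefficients of 1, e_{1}, e_{2}, e_{3} and the imaginary parts give the bivectors (e_{2} e_{3}: Im m1, e_{1} e_{3}: -Im m2, e_{1} e_{2}: Im m3).
Answer: \frac{9}{2} e_{1} - 9 e_{2} - \frac{1}{3} e_{3} - \frac{5}{2} e_{1} e_{2}


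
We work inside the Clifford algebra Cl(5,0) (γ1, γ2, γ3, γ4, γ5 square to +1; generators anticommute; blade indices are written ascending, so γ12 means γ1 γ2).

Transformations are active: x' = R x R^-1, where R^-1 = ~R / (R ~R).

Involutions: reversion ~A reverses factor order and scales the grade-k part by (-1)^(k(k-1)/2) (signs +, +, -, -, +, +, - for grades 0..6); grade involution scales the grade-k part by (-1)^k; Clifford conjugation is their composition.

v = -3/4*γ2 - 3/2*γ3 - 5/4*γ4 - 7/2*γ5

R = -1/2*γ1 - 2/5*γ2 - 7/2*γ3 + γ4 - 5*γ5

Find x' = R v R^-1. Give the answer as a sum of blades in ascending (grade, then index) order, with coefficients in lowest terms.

~R = -1/2*γ1 - 2/5*γ2 - 7/2*γ3 + γ4 - 5*γ5, and R ~R = 1933/50, so R^-1 = ~R / (1933/50).
R v = 109/5 + 3/8*γ12 + 3/4*γ13 + 5/8*γ14 + 7/4*γ15 - 81/40*γ23 + 5/4*γ24 - 47/20*γ25 + 47/8*γ34 + 19/4*γ35 - 39/4*γ45
Answer: -1090/1933*γ1 + 2311/7732*γ2 - 9461/3866*γ3 + 18385/7732*γ4 - 8269/3866*γ5


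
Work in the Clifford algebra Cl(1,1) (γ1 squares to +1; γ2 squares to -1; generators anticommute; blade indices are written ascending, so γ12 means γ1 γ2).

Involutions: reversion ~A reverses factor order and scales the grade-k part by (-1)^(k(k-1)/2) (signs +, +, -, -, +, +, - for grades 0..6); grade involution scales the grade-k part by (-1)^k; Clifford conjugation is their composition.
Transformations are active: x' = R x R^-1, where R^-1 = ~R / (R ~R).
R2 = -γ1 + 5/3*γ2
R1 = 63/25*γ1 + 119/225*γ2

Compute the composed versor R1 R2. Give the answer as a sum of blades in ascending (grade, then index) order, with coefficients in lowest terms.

Distribute over the terms of R1 (each basis-blade product reordered to ascending indices, repeated generators contracted through their squares):
(63/25*γ1) R2 = -63/25 + 21/5*γ12
(119/225*γ2) R2 = -119/135 + 119/225*γ12
Summing the partial products and collecting blades:
Answer: -2296/675 + 1064/225*γ12


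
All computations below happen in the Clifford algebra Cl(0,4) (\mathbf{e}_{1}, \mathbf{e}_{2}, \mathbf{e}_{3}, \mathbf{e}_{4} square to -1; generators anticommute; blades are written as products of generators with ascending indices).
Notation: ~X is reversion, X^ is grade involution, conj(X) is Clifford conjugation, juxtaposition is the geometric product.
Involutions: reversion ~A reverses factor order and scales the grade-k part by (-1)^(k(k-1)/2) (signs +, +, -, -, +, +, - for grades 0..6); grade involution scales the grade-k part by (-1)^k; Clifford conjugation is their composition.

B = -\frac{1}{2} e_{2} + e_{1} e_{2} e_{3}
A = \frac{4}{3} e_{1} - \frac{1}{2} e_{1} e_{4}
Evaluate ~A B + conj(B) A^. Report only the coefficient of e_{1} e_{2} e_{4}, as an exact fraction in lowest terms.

first term: -\frac{2}{3} e_{1} e_{2} - \frac{4}{3} e_{2} e_{3} + \frac{1}{4} e_{1} e_{2} e_{4} + \frac{1}{2} e_{2} e_{3} e_{4}
second term: \frac{2}{3} e_{1} e_{2} + \frac{4}{3} e_{2} e_{3} + \frac{1}{4} e_{1} e_{2} e_{4} + \frac{1}{2} e_{2} e_{3} e_{4}
Answer: \frac{1}{2}


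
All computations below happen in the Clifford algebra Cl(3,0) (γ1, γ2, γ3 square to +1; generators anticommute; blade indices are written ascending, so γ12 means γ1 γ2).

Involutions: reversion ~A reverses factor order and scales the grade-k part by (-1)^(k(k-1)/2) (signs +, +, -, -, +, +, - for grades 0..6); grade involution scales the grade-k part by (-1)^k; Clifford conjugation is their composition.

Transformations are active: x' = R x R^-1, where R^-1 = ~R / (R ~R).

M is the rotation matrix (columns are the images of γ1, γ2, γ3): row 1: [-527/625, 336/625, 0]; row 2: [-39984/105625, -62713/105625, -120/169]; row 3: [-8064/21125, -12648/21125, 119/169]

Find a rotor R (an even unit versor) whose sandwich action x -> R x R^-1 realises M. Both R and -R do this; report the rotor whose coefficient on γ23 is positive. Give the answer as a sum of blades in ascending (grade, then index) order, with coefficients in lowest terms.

Method: write R = a + b12*γ12 + b13*γ13 + b23*γ23 with a^2 + b12^2 + b13^2 + b23^2 = 1 (so R^-1 = ~R). Expanding the columns R e_j ~R gives tr M = 4a^2 - 1 and, from the antisymmetric part, M21 - M12 = -4a*b12, M13 - M31 = 4a*b13, M32 - M23 = -4a*b23.
Here tr M = -77401/105625, so a^2 = (1 + tr M)/4 = 7056/105625 and a = ±84/325. Taking a = 84/325: M21 - M12 = -96768/105625, M13 - M31 = 8064/21125, M32 - M23 = 2352/21125, giving b12 = 288/325, b13 = 24/65, b23 = -7/65, i.e. R = 84/325 + 288/325*γ12 + 24/65*γ13 - 7/65*γ23.
Its γ23 coefficient is negative, so report the other preimage -R.
Answer: -84/325 - 288/325*γ12 - 24/65*γ13 + 7/65*γ23. Uniqueness: Spin(3) -> SO(3) maps R and -R to the same rotation of trace -77401/105625; fixing the sign of the γ23 coefficient removes the ambiguity.


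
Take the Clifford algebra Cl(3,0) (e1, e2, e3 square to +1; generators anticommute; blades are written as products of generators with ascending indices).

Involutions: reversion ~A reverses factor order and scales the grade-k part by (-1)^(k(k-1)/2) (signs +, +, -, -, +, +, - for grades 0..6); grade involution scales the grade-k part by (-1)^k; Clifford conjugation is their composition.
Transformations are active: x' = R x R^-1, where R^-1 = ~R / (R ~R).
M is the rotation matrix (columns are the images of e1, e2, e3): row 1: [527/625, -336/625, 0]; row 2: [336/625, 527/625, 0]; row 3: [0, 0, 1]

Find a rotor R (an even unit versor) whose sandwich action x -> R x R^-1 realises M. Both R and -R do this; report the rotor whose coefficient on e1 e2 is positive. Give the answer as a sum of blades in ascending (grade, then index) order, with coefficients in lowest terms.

Method: write R = a + b12*e1 e2 + b13*e1 e3 + b23*e2 e3 with a^2 + b12^2 + b13^2 + b23^2 = 1 (so R^-1 = ~R). Expanding the columns R e_j ~R gives tr M = 4a^2 - 1 and, from the antisymmetric part, M21 - M12 = -4a*b12, M13 - M31 = 4a*b13, M32 - M23 = -4a*b23.
Here tr M = 1679/625, so a^2 = (1 + tr M)/4 = 576/625 and a = ±24/25. Taking a = 24/25: M21 - M12 = 672/625, M13 - M31 = 0, M32 - M23 = 0, giving b12 = -7/25, b13 = 0, b23 = 0, i.e. R = 24/25 - 7/25*e1 e2.
Its e1 e2 coefficient is negative, so report the other preimage -R.
Answer: -24/25 + 7/25*e1 e2. Why the constraint matters: R and -R act identically through the sandwich — M has trace 1679/625 either way — so only the sign condition on e1 e2 picks one of the two preimages.


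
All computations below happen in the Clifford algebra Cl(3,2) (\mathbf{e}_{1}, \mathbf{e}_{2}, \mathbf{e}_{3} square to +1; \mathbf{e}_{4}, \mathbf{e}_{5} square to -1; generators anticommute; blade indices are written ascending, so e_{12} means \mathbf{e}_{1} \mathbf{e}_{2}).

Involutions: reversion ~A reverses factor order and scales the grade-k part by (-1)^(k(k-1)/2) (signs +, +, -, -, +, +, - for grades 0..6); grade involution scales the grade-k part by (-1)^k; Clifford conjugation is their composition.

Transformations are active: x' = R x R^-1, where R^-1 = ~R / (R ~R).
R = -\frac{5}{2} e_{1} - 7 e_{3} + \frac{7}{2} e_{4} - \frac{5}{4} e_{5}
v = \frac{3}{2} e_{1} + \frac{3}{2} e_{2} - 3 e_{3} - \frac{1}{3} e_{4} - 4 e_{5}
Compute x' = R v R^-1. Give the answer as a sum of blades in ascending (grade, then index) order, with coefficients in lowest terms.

~R = -\frac{5}{2} e_{1} - 7 e_{3} + \frac{7}{2} e_{4} - \frac{5}{4} e_{5}, and R ~R = \frac{663}{16}, so R^-1 = ~R / (\frac{663}{16}).
R v = \frac{161}{12} - \frac{15}{4} e_{12} + 18 e_{13} - \frac{53}{12} e_{14} + \frac{95}{8} e_{15} + \frac{21}{2} e_{23} - \frac{21}{4} e_{24} + \frac{15}{8} e_{25} + \frac{77}{6} e_{34} + \frac{97}{4} e_{35} - \frac{173}{12} e_{45}
Answer: -\frac{12407}{3978} e_{1} - \frac{3}{2} e_{2} - \frac{3049}{1989} e_{3} + \frac{5171}{1989} e_{4} + \frac{6346}{1989} e_{5}


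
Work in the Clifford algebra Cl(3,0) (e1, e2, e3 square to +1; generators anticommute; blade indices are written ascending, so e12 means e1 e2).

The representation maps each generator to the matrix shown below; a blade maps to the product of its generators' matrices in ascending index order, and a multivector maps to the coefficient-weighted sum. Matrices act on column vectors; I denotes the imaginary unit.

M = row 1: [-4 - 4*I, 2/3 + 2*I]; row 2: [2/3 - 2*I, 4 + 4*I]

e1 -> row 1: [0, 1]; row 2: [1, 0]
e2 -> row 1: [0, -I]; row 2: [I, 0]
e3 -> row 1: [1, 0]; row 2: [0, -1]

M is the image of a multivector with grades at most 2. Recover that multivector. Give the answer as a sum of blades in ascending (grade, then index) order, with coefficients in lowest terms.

Method: 1, rho(e1), rho(e2), rho(e3) form a trace-orthogonal basis of the 2x2 complex matrices (tr(X Y) = 2 if X = Y, else 0), so M = m0*1 + m1*rho(e1) + m2*rho(e2) + m3*rho(e3) with m0 = tr(M)/2 = 0, m1 = tr(M rho(e1))/2 = 2/3, m2 = tr(M rho(e2))/2 = -2, m3 = tr(M rho(e3))/2 = -4 - 4*I.
Multiplying table entries, the bivector images are rho(e12) = I*rho(e3), rho(e13) = -I*rho(e2), rho(e23) = I*rho(e1); with real blade coefficients the real parts of m0..m3 are the coefficients of 1, e1, e2, e3 and the imaginary parts give the bivectors (e23: Im m1, e13: -Im m2, e12: Im m3).
Answer: 2/3*e1 - 2*e2 - 4*e3 - 4*e12


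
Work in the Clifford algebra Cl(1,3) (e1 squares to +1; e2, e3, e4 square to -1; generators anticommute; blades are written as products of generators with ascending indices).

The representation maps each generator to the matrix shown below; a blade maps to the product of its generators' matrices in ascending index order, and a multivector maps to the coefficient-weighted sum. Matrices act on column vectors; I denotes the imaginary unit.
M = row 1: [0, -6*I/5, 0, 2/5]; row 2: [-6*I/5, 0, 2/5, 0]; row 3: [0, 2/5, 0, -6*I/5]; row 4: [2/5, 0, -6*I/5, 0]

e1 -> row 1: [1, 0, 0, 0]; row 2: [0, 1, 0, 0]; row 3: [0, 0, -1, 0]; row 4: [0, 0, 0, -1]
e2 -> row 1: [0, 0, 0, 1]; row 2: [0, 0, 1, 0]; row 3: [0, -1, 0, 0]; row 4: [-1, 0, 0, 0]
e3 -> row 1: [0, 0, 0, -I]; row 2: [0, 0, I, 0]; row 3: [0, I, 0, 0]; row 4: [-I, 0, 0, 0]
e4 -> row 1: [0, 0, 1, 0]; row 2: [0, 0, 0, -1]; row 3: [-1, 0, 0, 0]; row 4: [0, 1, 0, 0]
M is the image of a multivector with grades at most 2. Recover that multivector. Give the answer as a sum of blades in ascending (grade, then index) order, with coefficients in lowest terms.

Method: the blade images are trace-orthogonal — tr(rho(e_A) rho(e_B)^-1) = 4 if A = B and 0 otherwise — and rho(e_A)^-1 = (e_A)^2 * rho(e_A) with (e_A)^2 = +1 or -1, so the coefficient of e_A in the preimage is (e_A)^2 * tr(M rho(e_A))/4.
Nonzero projections over blades of grade <= 2: e1 e2: (e1 e2)^2 = +1, tr(M rho(e1 e2)) = 8/5, coefficient 2/5; e3 e4: (e3 e4)^2 = -1, tr(M rho(e3 e4)) = -24/5, coefficient 6/5. Every other blade of grade <= 2 projects to 0.
Answer: 2/5*e1 e2 + 6/5*e3 e4


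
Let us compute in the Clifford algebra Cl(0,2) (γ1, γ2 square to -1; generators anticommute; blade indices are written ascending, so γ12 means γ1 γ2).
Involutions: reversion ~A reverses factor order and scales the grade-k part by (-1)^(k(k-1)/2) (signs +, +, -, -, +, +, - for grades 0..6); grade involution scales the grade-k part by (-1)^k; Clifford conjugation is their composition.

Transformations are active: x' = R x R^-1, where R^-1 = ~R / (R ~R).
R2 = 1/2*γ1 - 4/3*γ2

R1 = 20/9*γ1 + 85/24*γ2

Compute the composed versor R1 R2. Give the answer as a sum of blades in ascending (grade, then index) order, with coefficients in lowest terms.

Distribute over the terms of R1 (each basis-blade product reordered to ascending indices, repeated generators contracted through their squares):
(20/9*γ1) R2 = -10/9 - 80/27*γ12
(85/24*γ2) R2 = 85/18 - 85/48*γ12
Summing the partial products and collecting blades:
Answer: 65/18 - 2045/432*γ12


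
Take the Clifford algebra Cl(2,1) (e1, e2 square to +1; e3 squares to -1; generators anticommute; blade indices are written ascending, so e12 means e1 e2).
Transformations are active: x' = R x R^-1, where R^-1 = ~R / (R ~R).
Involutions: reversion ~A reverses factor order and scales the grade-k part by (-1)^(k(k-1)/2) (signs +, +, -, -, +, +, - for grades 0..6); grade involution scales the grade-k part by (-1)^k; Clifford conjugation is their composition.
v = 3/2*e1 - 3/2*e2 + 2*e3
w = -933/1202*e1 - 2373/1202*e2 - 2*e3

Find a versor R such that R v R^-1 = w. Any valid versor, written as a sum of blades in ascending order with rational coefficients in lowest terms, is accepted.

The midline construction: v and w both square to 1/2, so reflecting in their sum 435/601*e1 - 2088/601*e2 exchanges them.
Answer: 435/601*e1 - 2088/601*e2


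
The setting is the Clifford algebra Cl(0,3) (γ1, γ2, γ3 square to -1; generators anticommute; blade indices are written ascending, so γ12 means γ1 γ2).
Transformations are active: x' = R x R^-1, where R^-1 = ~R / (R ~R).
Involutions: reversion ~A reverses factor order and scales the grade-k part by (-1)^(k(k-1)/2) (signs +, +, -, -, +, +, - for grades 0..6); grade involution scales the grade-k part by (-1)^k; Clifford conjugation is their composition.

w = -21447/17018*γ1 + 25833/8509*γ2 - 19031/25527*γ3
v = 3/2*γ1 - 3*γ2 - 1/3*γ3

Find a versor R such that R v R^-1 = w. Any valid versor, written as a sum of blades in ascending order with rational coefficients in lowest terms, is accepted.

Take R = v + w = 2040/8509*γ1 + 306/8509*γ2 - 9180/8509*γ3. Because q(v) = q(w) = -409/36, conjugation by R sends v exactly to w.
Answer: 2040/8509*γ1 + 306/8509*γ2 - 9180/8509*γ3


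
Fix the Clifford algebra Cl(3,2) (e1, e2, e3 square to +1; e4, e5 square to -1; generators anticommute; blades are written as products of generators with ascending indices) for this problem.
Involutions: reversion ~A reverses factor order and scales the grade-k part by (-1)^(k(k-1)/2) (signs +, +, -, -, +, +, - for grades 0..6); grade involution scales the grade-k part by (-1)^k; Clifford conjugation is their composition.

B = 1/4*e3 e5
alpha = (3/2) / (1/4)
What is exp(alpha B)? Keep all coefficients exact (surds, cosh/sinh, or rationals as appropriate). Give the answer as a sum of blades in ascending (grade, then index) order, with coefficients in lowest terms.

B^2 = (1/4)^2*(e3 e5)^2 = 1/16*(+1) = 1/16 (a basis 2-blade squares to minus the product of its generators' squares).
B^2 = 1/16 — the positive square puts this in the hyperbolic regime; l = 1/4, alpha*l = 3/2, so exp(alpha B) = cosh(3/2) + (sinh(3/2)/(1/4))*B = cosh(3/2) + (4*sinh(3/2))*B.
Answer: cosh(3/2) + sinh(3/2)*e3 e5


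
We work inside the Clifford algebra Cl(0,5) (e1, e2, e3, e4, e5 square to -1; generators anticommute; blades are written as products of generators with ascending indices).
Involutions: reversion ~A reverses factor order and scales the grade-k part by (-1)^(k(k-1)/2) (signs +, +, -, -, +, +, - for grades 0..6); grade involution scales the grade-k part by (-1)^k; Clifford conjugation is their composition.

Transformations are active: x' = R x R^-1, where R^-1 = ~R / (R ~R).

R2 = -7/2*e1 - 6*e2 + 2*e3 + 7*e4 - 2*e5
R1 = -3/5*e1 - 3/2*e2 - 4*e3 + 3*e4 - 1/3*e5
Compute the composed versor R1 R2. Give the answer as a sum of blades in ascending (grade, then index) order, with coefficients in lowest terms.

Distribute over the terms of R1 (each basis-blade product reordered to ascending indices, repeated generators contracted through their squares):
(-3/5*e1) R2 = -21/10 + 18/5*e1 e2 - 6/5*e1 e3 - 21/5*e1 e4 + 6/5*e1 e5
(-3/2*e2) R2 = -9 - 21/4*e1 e2 - 3*e2 e3 - 21/2*e2 e4 + 3*e2 e5
(-4*e3) R2 = 8 - 14*e1 e3 - 24*e2 e3 - 28*e3 e4 + 8*e3 e5
(3*e4) R2 = -21 + 21/2*e1 e4 + 18*e2 e4 - 6*e3 e4 - 6*e4 e5
(-1/3*e5) R2 = -2/3 - 7/6*e1 e5 - 2*e2 e5 + 2/3*e3 e5 + 7/3*e4 e5
Summing the partial products and collecting blades:
Answer: -743/30 - 33/20*e1 e2 - 76/5*e1 e3 + 63/10*e1 e4 + 1/30*e1 e5 - 27*e2 e3 + 15/2*e2 e4 + e2 e5 - 34*e3 e4 + 26/3*e3 e5 - 11/3*e4 e5


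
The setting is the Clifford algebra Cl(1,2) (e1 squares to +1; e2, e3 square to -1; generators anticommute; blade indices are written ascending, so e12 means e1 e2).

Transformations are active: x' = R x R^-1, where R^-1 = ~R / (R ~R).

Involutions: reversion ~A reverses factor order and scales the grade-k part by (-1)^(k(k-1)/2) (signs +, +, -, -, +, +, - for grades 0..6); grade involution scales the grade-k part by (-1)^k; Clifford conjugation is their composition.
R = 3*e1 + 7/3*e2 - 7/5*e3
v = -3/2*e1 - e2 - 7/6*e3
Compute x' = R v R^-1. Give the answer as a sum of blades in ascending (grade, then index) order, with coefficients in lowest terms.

~R = 3*e1 + 7/3*e2 - 7/5*e3, and R ~R = 359/225, so R^-1 = ~R / (359/225).
R v = -19/5 + 1/2*e12 - 28/5*e13 - 371/90*e23
Answer: -9183/718*e1 - 3631/359*e2 + 16877/2154*e3


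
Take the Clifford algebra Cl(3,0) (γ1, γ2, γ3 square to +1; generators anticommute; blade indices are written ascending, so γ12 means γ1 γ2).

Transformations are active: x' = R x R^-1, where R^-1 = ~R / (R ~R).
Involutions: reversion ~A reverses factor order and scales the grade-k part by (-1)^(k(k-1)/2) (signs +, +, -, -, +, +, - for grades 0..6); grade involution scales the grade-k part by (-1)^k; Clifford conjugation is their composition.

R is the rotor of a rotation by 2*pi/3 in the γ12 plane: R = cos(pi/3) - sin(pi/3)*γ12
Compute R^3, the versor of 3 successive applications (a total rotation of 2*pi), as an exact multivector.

Rotor phase runs at HALF the rotation angle; powers of one rotor simply add phase, so after 3 steps in γ12 the phase is 3*pi/3 = pi and R^3 = cos(pi) - sin(pi)*γ12.
cos(pi) = -1 and sin(pi) = 0, so R^3 = -1. The total rotation 2*pi is 1 full turn, so every vector returns to itself, yet the rotor is -1, on the OTHER sheet of the double cover (an odd number of 2*pi turns).
Answer: -1


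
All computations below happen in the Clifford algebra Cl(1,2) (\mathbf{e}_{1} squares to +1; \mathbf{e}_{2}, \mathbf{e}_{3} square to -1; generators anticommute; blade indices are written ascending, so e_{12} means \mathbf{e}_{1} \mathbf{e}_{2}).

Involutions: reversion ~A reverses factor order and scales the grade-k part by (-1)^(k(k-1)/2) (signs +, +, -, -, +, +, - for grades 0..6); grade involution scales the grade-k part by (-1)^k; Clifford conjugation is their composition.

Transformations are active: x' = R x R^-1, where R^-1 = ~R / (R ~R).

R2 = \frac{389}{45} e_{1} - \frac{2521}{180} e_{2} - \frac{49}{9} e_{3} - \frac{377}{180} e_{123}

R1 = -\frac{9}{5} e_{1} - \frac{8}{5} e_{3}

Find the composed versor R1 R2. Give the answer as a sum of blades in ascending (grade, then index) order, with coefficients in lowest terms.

Distribute over the terms of R1 (each basis-blade product reordered to ascending indices, repeated generators contracted through their squares):
(-\frac{9}{5} e_{1}) R2 = -\frac{389}{25} + \frac{2521}{100} e_{12} + \frac{49}{5} e_{13} + \frac{377}{100} e_{23}
(-\frac{8}{5} e_{3}) R2 = -\frac{392}{45} - \frac{754}{225} e_{12} + \frac{3112}{225} e_{13} - \frac{5042}{225} e_{23}
Summing the partial products and collecting blades:
Answer: -\frac{5461}{225} + \frac{19673}{900} e_{12} + \frac{5317}{225} e_{13} - \frac{671}{36} e_{23}


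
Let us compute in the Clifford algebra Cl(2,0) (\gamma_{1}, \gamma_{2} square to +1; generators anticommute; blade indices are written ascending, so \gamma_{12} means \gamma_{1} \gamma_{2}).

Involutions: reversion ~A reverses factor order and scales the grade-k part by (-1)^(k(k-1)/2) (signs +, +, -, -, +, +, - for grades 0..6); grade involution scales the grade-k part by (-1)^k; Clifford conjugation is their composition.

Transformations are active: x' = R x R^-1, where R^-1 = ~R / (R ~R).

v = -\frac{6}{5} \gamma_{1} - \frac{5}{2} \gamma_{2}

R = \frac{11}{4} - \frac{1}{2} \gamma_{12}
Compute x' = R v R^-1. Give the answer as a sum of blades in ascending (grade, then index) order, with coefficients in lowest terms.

~R = \frac{11}{4} + \frac{1}{2} \gamma_{12}, and R ~R = \frac{125}{16}, so R^-1 = ~R / (\frac{125}{16}).
R v = -\frac{41}{20} \gamma_{1} - \frac{299}{40} \gamma_{2}
Answer: -\frac{152}{625} \gamma_{1} - \frac{3453}{1250} \gamma_{2}


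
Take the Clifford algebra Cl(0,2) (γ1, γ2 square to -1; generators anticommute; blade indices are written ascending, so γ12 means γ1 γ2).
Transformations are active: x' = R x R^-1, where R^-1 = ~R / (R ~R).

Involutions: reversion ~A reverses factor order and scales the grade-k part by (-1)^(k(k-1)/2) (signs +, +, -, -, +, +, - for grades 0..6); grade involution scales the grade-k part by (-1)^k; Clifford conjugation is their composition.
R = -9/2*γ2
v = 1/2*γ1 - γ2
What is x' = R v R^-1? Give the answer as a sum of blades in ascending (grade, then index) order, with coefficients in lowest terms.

~R = -9/2*γ2, and R ~R = -81/4, so R^-1 = ~R / (-81/4).
R v = -9/2 + 9/4*γ12
Answer: -1/2*γ1 - γ2


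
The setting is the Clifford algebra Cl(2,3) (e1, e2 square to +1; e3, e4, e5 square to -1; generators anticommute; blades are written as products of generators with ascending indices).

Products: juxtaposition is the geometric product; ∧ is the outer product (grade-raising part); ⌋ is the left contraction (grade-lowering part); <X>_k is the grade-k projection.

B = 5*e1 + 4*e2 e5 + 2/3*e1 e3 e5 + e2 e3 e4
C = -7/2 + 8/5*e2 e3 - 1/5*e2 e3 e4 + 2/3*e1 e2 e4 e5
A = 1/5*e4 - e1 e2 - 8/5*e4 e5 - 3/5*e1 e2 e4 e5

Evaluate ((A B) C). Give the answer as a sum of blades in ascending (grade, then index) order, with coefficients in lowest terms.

step 1: 5*e2 + 7/5*e1 e4 - 4*e1 e5 - 1/5*e2 e3 + 32/5*e2 e4 + 1/15*e1 e3 e4 - 3/5*e1 e3 e5 - 8*e1 e4 e5 - 2/5*e2 e3 e4 - 14/15*e2 e3 e5 + 11/5*e2 e4 e5 + 2/15*e1 e3 e4 e5
step 2: -2/5 + 22/15*e1 - 73/6*e2 + 232/25*e3 - 3/5*e4 - 112/75*e5 + 1/75*e1 e2 - 49/10*e1 e4 + 274/15*e1 e5 + 11/18*e2 e3 - 376/15*e2 e4 - 14/15*e2 e5 + 231/25*e3 e4 - 11/25*e3 e5 - 14/75*e4 e5 + 7/25*e1 e2 e3 + 8/75*e1 e2 e4 - 74/75*e1 e2 e5 + 7/18*e1 e3 e4 + 11/6*e1 e3 e5 + 74/3*e1 e4 e5 + e2 e3 e4 + 29/9*e2 e3 e5 - 77/10*e2 e4 e5 + 88/25*e3 e4 e5 + 56/25*e1 e2 e3 e4 - 24/5*e1 e2 e3 e5 + 7/75*e1 e2 e4 e5 - 1/3*e1 e3 e4 e5 - 68/5*e1 e2 e3 e4 e5
Answer: -2/5 + 22/15*e1 - 73/6*e2 + 232/25*e3 - 3/5*e4 - 112/75*e5 + 1/75*e1 e2 - 49/10*e1 e4 + 274/15*e1 e5 + 11/18*e2 e3 - 376/15*e2 e4 - 14/15*e2 e5 + 231/25*e3 e4 - 11/25*e3 e5 - 14/75*e4 e5 + 7/25*e1 e2 e3 + 8/75*e1 e2 e4 - 74/75*e1 e2 e5 + 7/18*e1 e3 e4 + 11/6*e1 e3 e5 + 74/3*e1 e4 e5 + e2 e3 e4 + 29/9*e2 e3 e5 - 77/10*e2 e4 e5 + 88/25*e3 e4 e5 + 56/25*e1 e2 e3 e4 - 24/5*e1 e2 e3 e5 + 7/75*e1 e2 e4 e5 - 1/3*e1 e3 e4 e5 - 68/5*e1 e2 e3 e4 e5


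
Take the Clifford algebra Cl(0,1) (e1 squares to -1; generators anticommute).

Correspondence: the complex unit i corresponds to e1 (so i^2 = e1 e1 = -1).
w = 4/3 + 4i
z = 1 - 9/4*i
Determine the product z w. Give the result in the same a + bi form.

In blades: z = 1 - 9/4*e1, w = 4/3 + 4*e1.
Distribute z over w term by term (generator squares from the signature, products reordered to ascending indices): (1)*w = 4/3 + 4*e1; (-9/4*e1)*w = 9 - 3*e1.
Sum: 31/3 + e1; translating back through the correspondence:
Answer: 31/3 + i


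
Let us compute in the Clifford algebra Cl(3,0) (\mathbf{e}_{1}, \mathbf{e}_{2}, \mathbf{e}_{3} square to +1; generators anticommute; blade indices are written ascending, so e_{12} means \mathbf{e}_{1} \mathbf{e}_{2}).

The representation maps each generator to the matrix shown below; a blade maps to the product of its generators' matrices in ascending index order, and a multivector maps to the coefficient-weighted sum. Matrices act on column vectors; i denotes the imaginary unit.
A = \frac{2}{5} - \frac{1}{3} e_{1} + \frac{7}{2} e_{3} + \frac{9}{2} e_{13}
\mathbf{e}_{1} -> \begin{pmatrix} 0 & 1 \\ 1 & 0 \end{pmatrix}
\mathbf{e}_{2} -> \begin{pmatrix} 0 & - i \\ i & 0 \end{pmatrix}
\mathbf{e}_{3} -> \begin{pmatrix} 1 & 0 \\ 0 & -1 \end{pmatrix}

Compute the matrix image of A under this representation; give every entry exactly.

Bivector images (products of the table entries): rho(e_{13}) = rho(\mathbf{e}_{1})rho(\mathbf{e}_{3}) = \begin{pmatrix} 0 & -1 \\ 1 & 0 \end{pmatrix}.
M = (\frac{2}{5})*1 + (-\frac{1}{3})*rho(e_{1}) + (\frac{7}{2})*rho(e_{3}) + (\frac{9}{2})*rho(e_{13}), summed entrywise (1 is the identity matrix):
Answer: \begin{pmatrix} \frac{39}{10} & - \frac{29}{6} \\ \frac{25}{6} & - \frac{31}{10} \end{pmatrix}


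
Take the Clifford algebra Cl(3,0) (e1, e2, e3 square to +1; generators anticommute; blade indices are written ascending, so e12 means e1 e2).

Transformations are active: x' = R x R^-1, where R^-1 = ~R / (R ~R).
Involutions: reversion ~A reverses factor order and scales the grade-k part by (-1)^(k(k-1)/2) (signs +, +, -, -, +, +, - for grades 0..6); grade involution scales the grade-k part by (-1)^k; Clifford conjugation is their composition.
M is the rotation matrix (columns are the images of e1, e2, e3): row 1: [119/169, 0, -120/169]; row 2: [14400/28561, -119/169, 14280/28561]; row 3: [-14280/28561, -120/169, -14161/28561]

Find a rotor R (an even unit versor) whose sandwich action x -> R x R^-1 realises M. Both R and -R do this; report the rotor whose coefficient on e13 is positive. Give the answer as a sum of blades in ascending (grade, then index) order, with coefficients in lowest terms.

Method: write R = a + b12*e12 + b13*e13 + b23*e23 with a^2 + b12^2 + b13^2 + b23^2 = 1 (so R^-1 = ~R). Expanding the columns R e_j ~R gives tr M = 4a^2 - 1 and, from the antisymmetric part, M21 - M12 = -4a*b12, M13 - M31 = 4a*b13, M32 - M23 = -4a*b23.
Here tr M = -14161/28561, so a^2 = (1 + tr M)/4 = 3600/28561 and a = ±60/169. Taking a = 60/169: M21 - M12 = 14400/28561, M13 - M31 = -6000/28561, M32 - M23 = -34560/28561, giving b12 = -60/169, b13 = -25/169, b23 = 144/169, i.e. R = 60/169 - 60/169*e12 - 25/169*e13 + 144/169*e23.
Its e13 coefficient is negative, so report the other preimage -R.
Answer: -60/169 + 60/169*e12 + 25/169*e13 - 144/169*e23. Uniqueness: Spin(3) -> SO(3) maps R and -R to the same rotation of trace -14161/28561; fixing the sign of the e13 coefficient removes the ambiguity.


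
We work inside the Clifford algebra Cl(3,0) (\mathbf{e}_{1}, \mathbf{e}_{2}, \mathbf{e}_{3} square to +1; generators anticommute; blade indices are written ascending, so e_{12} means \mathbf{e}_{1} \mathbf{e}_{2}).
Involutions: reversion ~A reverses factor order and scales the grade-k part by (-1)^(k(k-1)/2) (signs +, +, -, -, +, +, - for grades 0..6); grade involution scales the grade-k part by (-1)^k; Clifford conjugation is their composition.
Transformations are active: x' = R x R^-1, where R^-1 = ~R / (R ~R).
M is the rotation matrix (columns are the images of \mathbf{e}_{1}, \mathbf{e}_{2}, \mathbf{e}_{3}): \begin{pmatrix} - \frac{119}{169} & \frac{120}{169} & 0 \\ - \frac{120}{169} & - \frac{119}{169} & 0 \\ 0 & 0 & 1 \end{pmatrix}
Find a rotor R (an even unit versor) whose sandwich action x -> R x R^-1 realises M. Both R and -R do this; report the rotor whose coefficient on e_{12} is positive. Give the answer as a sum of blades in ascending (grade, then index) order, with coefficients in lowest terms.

Method: write R = a + b12*e_{12} + b13*e_{13} + b23*e_{23} with a^2 + b12^2 + b13^2 + b23^2 = 1 (so R^-1 = ~R). Expanding the columns R e_j ~R gives tr M = 4a^2 - 1 and, from the antisymmetric part, M21 - M12 = -4a*b12, M13 - M31 = 4a*b13, M32 - M23 = -4a*b23.
Here tr M = -\frac{69}{169}, so a^2 = (1 + tr M)/4 = \frac{25}{169} and a = ±\frac{5}{13}. Taking a = \frac{5}{13}: M21 - M12 = -\frac{240}{169}, M13 - M31 = 0, M32 - M23 = 0, giving b12 = \frac{12}{13}, b13 = 0, b23 = 0, i.e. R = \frac{5}{13} + \frac{12}{13} e_{12}.
Its e_{12} coefficient is already positive.
Answer: \frac{5}{13} + \frac{12}{13} e_{12}. Sheet selection: the two-to-one cover makes ±R indistinguishable at the matrix level (trace -\frac{69}{169}), so uniqueness comes from the required sign on e_{12}.


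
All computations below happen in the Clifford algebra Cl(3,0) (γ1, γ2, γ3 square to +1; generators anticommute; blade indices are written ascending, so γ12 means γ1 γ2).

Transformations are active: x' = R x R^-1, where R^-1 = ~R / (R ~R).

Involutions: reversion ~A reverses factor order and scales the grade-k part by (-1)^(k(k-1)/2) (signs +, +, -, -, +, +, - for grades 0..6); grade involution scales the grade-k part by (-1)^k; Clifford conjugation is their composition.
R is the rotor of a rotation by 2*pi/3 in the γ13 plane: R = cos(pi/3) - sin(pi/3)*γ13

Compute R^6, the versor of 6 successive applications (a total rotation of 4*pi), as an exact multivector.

Because a rotor carries half the rotation angle, composing 6 copies of this γ13-plane rotor multiplies the phase: 6*(pi/3) = 2*pi, hence R^6 = cos(2*pi) - sin(2*pi)*γ13.
cos(2*pi) = 1 and sin(2*pi) = 0, so R^6 = 1. The total rotation 4*pi is 2 full turns, so every vector returns to itself, yet the rotor is +1, back on the identity sheet (an even number of 2*pi turns).
Answer: 1


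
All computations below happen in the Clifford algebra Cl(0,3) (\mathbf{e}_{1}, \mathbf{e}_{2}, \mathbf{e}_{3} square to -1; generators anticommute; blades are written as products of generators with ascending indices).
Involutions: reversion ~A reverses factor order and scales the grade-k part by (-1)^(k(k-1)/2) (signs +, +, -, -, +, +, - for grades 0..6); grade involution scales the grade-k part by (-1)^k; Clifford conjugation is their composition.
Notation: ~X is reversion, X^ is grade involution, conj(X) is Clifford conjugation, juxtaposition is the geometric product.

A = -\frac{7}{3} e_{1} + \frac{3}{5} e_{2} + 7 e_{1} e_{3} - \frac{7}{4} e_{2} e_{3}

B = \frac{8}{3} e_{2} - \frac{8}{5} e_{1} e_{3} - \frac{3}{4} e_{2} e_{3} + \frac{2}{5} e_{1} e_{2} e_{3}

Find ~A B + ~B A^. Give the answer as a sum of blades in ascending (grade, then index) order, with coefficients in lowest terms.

first term: -\frac{919}{80} - \frac{7}{10} e_{1} - \frac{14}{5} e_{2} + \frac{83}{60} e_{3} + \frac{329}{180} e_{1} e_{2} + \frac{6}{25} e_{1} e_{3} + \frac{14}{15} e_{2} e_{3} + \frac{6413}{300} e_{1} e_{2} e_{3}
second term: -\frac{663}{80} - \frac{7}{10} e_{1} - \frac{14}{5} e_{2} + \frac{159}{20} e_{3} - \frac{2569}{180} e_{1} e_{2} + \frac{6}{25} e_{1} e_{3} + \frac{14}{15} e_{2} e_{3} - \frac{4787}{300} e_{1} e_{2} e_{3}
Answer: -\frac{791}{40} - \frac{7}{5} e_{1} - \frac{28}{5} e_{2} + \frac{28}{3} e_{3} - \frac{112}{9} e_{1} e_{2} + \frac{12}{25} e_{1} e_{3} + \frac{28}{15} e_{2} e_{3} + \frac{271}{50} e_{1} e_{2} e_{3}


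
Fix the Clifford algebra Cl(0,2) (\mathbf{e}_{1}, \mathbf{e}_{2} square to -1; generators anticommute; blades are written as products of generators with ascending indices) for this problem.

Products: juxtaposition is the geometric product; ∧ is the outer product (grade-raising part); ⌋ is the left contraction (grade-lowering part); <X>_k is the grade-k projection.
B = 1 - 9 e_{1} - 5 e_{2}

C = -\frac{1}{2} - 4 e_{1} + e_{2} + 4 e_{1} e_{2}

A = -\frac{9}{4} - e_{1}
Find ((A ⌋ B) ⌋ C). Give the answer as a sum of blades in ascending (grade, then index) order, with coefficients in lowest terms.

step 1: -\frac{45}{4} + \frac{81}{4} e_{1} + \frac{45}{4} e_{2}
step 2: \frac{603}{8} + 90 e_{1} - \frac{369}{4} e_{2} - 45 e_{1} e_{2}
Answer: \frac{603}{8} + 90 e_{1} - \frac{369}{4} e_{2} - 45 e_{1} e_{2}


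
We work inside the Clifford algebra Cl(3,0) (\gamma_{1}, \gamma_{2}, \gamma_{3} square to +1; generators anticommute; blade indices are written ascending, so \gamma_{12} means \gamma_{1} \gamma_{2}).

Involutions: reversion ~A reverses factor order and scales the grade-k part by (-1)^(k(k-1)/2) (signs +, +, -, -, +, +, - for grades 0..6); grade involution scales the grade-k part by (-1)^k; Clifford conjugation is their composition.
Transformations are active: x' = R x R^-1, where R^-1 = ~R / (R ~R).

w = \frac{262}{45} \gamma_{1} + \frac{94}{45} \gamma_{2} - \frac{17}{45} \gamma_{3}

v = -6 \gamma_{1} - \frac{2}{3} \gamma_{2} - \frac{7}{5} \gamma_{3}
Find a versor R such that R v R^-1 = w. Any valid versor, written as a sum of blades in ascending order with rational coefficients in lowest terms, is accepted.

Construction: equal norms (both \frac{8641}{225}) license R = v + w = -\frac{8}{45} \gamma_{1} + \frac{64}{45} \gamma_{2} - \frac{16}{9} \gamma_{3} — nothing changes along that direction, while (v - w)/2 changes sign, so v maps onto w.
Answer: -\frac{8}{45} \gamma_{1} + \frac{64}{45} \gamma_{2} - \frac{16}{9} \gamma_{3}


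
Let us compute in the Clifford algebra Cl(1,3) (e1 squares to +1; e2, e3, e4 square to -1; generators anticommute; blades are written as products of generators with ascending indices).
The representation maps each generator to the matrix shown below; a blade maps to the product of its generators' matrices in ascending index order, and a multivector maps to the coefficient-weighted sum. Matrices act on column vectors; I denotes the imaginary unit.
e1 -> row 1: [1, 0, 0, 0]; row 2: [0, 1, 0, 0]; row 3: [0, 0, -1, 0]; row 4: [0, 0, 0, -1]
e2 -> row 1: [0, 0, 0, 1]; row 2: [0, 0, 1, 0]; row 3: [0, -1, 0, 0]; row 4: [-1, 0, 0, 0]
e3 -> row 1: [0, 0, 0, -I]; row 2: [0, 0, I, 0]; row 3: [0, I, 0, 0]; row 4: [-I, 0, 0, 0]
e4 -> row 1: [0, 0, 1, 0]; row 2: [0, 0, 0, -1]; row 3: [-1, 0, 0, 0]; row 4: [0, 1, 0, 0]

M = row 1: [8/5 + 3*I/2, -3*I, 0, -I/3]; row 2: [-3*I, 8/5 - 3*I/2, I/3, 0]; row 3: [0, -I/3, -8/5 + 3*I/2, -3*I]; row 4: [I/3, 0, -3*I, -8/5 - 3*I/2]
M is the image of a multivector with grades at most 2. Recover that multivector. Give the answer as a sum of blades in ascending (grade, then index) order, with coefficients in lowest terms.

Method: the blade images are trace-orthogonal — tr(rho(e_A) rho(e_B)^-1) = 4 if A = B and 0 otherwise — and rho(e_A)^-1 = (e_A)^2 * rho(e_A) with (e_A)^2 = +1 or -1, so the coefficient of e_A in the preimage is (e_A)^2 * tr(M rho(e_A))/4.
Nonzero projections over blades of grade <= 2: e1: (e1)^2 = +1, tr(M rho(e1)) = 32/5, coefficient 8/5; e1 e3: (e1 e3)^2 = +1, tr(M rho(e1 e3)) = 4/3, coefficient 1/3; e2 e3: (e2 e3)^2 = -1, tr(M rho(e2 e3)) = 6, coefficient -3/2; e3 e4: (e3 e4)^2 = -1, tr(M rho(e3 e4)) = -12, coefficient 3. Every other blade of grade <= 2 projects to 0.
Answer: 8/5*e1 + 1/3*e1 e3 - 3/2*e2 e3 + 3*e3 e4


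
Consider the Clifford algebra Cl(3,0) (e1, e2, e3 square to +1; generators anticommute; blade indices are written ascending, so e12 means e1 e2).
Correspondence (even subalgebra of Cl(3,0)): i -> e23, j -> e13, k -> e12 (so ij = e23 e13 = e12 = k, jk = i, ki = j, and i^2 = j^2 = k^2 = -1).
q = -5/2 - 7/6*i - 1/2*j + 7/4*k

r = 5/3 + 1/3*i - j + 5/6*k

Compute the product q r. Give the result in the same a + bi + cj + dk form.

In blades: q = -5/2 + 7/4*e12 - 1/2*e13 - 7/6*e23, r = 5/3 + 5/6*e12 - e13 + 1/3*e23.
Distribute q over r term by term (generator squares from the signature, products reordered to ascending indices): (-5/2)*r = -25/6 - 25/12*e12 + 5/2*e13 - 5/6*e23; (7/4*e12)*r = -35/24 + 35/12*e12 + 7/12*e13 + 7/4*e23; (-1/2*e13)*r = -1/2 + 1/6*e12 - 5/6*e13 - 5/12*e23; (-7/6*e23)*r = 7/18 + 7/6*e12 + 35/36*e13 - 35/18*e23.
Sum: -413/72 + 13/6*e12 + 29/9*e13 - 13/9*e23; translating back through the correspondence:
Answer: -413/72 - 13/9*i + 29/9*j + 13/6*k


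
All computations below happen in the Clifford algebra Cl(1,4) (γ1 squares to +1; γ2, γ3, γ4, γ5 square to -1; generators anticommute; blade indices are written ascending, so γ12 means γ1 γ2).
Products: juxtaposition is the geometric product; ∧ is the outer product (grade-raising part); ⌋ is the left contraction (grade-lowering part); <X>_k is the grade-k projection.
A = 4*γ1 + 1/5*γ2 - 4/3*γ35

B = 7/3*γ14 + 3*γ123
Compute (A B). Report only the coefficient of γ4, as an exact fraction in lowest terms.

step 1: 28/3*γ4 + 3/5*γ13 + 12*γ23 - 7/15*γ124 - 4*γ125 + 28/9*γ1345
Answer: 28/3


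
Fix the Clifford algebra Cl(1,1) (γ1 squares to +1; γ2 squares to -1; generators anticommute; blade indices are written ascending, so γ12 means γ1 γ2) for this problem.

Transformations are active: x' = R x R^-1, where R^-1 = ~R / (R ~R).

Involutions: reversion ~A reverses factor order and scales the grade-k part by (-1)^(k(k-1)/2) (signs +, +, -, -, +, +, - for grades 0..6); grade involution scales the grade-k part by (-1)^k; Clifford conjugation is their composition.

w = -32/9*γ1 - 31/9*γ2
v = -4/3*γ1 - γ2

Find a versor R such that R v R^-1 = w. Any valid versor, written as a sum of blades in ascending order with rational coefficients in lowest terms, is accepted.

Key observation: q(v) = q(w) = 7/9 (sandwiches preserve the norm), so R = v + w = -44/9*γ1 - 40/9*γ2 works whenever it is invertible — the component of v along it is kept and (v - w)/2 reverses, sending v to w.
Answer: -44/9*γ1 - 40/9*γ2


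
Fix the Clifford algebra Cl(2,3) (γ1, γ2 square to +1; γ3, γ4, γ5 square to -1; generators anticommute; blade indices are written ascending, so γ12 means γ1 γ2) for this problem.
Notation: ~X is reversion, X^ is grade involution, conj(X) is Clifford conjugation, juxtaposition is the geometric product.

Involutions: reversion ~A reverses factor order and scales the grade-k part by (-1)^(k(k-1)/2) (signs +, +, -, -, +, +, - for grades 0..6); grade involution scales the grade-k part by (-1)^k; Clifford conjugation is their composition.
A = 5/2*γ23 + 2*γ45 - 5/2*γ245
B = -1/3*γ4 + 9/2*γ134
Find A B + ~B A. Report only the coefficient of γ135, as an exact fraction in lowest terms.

first term: -2/3*γ5 + 5/6*γ25 - 45/4*γ124 + 9*γ135 - 5/6*γ234 + 45/4*γ1235
second term: 2/3*γ5 + 5/6*γ25 - 45/4*γ124 + 9*γ135 - 5/6*γ234 - 45/4*γ1235
Answer: 18


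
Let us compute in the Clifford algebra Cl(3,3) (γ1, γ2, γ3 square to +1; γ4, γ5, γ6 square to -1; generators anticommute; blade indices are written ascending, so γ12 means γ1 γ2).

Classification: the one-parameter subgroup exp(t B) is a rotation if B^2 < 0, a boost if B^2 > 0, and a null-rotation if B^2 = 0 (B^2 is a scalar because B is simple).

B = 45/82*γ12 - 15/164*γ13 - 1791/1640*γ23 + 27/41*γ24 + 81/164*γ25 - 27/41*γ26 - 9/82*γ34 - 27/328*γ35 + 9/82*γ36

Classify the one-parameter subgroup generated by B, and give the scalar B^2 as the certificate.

B^2 term by term: the squares give (45/82)^2*(γ12)^2 + (-15/164)^2*(γ13)^2 + (-1791/1640)^2*(γ23)^2 + (27/41)^2*(γ24)^2 + (81/164)^2*(γ25)^2 + (-27/41)^2*(γ26)^2 + (-9/82)^2*(γ34)^2 + (-27/328)^2*(γ35)^2 + (9/82)^2*(γ36)^2 = 2025/6724*(-1) + 225/26896*(-1) + 3207681/2689600*(-1) + 729/1681*(+1) + 6561/26896*(+1) + 729/1681*(+1) + 81/6724*(+1) + 729/107584*(+1) + 81/6724*(+1) = -9/25 (each basis 2-blade squares to minus the product of its generators' squares); cross terms between blades sharing an index anticommute and cancel; the commuting (index-disjoint) pairs give grade-4 terms 2*c*c'*(blade product), which cancel blade by blade — γ1234: -405/3362 + 405/3362 = 0; γ1235: -1215/13448 + 1215/13448 = 0; γ1236: 405/3362 - 405/3362 = 0; γ2345: 729/6724 - 729/6724 = 0; γ2346: -243/1681 + 243/1681 = 0; γ2356: -729/6724 + 729/6724 = 0 — confirming B is simple. So B^2 = -9/25.
Answer: rotation, certificate B^2 = -9/25. The class reads off the invariant scalar -9/25 directly.
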